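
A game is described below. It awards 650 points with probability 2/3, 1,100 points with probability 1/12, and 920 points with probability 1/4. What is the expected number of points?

755 points

EV = 2/3 × 650 + 1/12 × 1100 + 1/4 × 920 = 433.3333 + 91.6667 + 230 = 755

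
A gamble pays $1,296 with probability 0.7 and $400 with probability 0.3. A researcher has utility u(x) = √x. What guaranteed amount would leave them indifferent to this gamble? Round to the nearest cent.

E[u] = 0.7·√1296 + 0.3·√400 = 0.7·36 + 0.3·20 = 31.2
CE = (31.2)² = 973.44

$973.44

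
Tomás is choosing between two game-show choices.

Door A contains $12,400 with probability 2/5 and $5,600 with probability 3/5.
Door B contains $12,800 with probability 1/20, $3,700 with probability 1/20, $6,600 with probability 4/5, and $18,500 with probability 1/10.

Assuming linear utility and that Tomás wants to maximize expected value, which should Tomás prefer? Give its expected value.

Door A = 2/5 × 12400 + 3/5 × 5600 = 4960 + 3360 = 8320
Door B = 1/20 × 12800 + 1/20 × 3700 + 4/5 × 6600 + 1/10 × 18500 = 640 + 185 + 5280 + 1850 = 7955

Door A ($8,320)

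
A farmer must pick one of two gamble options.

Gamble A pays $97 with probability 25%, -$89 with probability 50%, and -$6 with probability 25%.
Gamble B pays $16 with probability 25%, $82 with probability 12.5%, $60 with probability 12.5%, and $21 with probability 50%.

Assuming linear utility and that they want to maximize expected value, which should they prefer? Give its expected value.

Gamble A = 0.25 × 97 + 0.5 × (-89) + 0.25 × (-6) = 24.25 − 44.5 − 1.5 = -21.75
Gamble B = 0.25 × 16 + 0.125 × 82 + 0.125 × 60 + 0.5 × 21 = 4 + 10.25 + 7.5 + 10.5 = 32.25

Gamble B ($32.25)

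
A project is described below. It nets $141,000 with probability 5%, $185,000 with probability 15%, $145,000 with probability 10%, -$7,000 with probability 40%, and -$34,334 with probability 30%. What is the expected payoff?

EV = 0.05 × 141000 + 0.15 × 185000 + 0.1 × 145000 + 0.4 × (-7000) + 0.3 × (-34334) = 7050 + 27750 + 14500 − 2800 − 10300.2 = 36199.8

$36,199.80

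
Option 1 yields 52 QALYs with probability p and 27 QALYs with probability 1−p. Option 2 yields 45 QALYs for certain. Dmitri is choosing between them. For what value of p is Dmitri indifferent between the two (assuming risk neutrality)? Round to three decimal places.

p·52 + (1−p)·27 = 45
25p + 27 = 45
p = (45 − 27) / 25

p = 0.720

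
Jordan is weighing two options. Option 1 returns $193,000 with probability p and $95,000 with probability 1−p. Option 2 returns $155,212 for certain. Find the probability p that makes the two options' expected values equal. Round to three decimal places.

p = 0.614

p·193000 + (1−p)·95000 = 155212
98000p + 95000 = 155212
p = (155212 − 95000) / 98000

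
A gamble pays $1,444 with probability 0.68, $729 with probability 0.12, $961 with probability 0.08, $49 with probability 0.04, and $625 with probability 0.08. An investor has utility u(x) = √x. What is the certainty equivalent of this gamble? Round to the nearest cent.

E[u] = 0.68·√1444 + 0.12·√729 + 0.08·√961 + 0.04·√49 + 0.08·√625 = 0.68·38 + 0.12·27 + 0.08·31 + 0.04·7 + 0.08·25 = 33.84
CE = (33.84)² = 1145.1456

$1,145.15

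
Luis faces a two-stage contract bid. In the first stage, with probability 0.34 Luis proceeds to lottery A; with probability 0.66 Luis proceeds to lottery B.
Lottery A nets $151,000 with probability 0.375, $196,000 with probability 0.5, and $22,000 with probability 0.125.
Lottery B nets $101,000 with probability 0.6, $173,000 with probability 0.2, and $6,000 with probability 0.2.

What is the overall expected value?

$117,131.50

EV(A) = 0.375 × 151000 + 0.5 × 196000 + 0.125 × 22000 = 56625 + 98000 + 2750 = 157375
EV(B) = 0.6 × 101000 + 0.2 × 173000 + 0.2 × 6000 = 60600 + 34600 + 1200 = 96400
Overall = 0.34 × 157375 + 0.66 × 96400 = 53507.5 + 63624 = 117131.5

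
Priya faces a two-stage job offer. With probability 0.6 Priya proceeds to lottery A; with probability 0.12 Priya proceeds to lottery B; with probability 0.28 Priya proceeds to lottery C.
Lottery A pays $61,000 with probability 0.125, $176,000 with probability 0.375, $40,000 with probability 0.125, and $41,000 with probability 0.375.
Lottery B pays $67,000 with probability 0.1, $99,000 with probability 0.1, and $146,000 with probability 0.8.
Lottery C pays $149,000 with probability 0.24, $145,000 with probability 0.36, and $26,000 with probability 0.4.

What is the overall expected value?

EV(A) = 0.125 × 61000 + 0.375 × 176000 + 0.125 × 40000 + 0.375 × 41000 = 7625 + 66000 + 5000 + 15375 = 94000
EV(B) = 0.1 × 67000 + 0.1 × 99000 + 0.8 × 146000 = 6700 + 9900 + 116800 = 133400
EV(C) = 0.24 × 149000 + 0.36 × 145000 + 0.4 × 26000 = 35760 + 52200 + 10400 = 98360
Overall = 0.6 × 94000 + 0.12 × 133400 + 0.28 × 98360 = 56400 + 16008 + 27540.8 = 99948.8

$99,948.80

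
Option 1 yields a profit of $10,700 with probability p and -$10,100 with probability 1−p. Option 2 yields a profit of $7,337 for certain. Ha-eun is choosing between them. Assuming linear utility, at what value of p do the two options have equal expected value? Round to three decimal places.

p = 0.838

p·10700 + (1−p)·(-10100) = 7337
20800p − 10100 = 7337
p = (7337 + 10100) / 20800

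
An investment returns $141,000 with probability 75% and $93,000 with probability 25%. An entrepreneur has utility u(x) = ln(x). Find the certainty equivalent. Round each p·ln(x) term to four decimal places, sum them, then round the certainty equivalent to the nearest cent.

$127,070.84

E[u] = 0.75·ln(141000) + 0.25·ln(93000) = 8.8924 + 2.8601 = 11.7525
CE = e^11.7525 ≈ 127070.84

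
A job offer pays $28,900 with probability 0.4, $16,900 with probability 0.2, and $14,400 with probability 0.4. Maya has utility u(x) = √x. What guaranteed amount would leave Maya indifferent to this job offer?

E[u] = 0.4·√28900 + 0.2·√16900 + 0.4·√14400 = 0.4·170 + 0.2·130 + 0.4·120 = 142
CE = (142)² = 20164

$20,164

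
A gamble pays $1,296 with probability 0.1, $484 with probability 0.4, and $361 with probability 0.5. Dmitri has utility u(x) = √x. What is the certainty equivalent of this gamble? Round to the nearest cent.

$479.61

E[u] = 0.1·√1296 + 0.4·√484 + 0.5·√361 = 0.1·36 + 0.4·22 + 0.5·19 = 21.9
CE = (21.9)² = 479.61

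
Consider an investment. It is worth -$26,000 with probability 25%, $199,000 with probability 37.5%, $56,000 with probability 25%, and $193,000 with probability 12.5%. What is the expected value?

EV = 0.25 × (-26000) + 0.375 × 199000 + 0.25 × 56000 + 0.125 × 193000 = -6500 + 74625 + 14000 + 24125 = 106250

$106,250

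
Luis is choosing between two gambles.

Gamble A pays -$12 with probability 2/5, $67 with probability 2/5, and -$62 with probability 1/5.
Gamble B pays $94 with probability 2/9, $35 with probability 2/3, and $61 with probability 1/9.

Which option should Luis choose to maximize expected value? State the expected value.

Gamble A = 2/5 × (-12) + 2/5 × 67 + 1/5 × (-62) = -4.8 + 26.8 − 12.4 = 9.6
Gamble B = 2/9 × 94 + 2/3 × 35 + 1/9 × 61 = 20.8889 + 23.3333 + 6.7778 = 51

Gamble B ($51)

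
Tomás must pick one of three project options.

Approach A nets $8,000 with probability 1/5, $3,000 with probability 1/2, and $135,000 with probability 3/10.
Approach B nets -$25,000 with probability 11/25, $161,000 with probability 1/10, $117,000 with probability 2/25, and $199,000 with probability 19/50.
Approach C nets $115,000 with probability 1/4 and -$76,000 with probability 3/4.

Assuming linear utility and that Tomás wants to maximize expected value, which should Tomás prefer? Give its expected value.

Approach B ($90,080)

Approach A = 1/5 × 8000 + 1/2 × 3000 + 3/10 × 135000 = 1600 + 1500 + 40500 = 43600
Approach B = 11/25 × (-25000) + 1/10 × 161000 + 2/25 × 117000 + 19/50 × 199000 = -11000 + 16100 + 9360 + 75620 = 90080
Approach C = 1/4 × 115000 + 3/4 × (-76000) = 28750 − 57000 = -28250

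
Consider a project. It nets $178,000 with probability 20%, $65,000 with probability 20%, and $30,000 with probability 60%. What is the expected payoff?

$66,600

EV = 0.2 × 178000 + 0.2 × 65000 + 0.6 × 30000 = 35600 + 13000 + 18000 = 66600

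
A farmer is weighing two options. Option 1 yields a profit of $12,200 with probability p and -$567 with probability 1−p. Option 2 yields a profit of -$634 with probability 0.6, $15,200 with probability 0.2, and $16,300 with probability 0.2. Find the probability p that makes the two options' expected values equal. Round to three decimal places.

p = 0.508

EV(Option 2) = 0.6 × (-634) + 0.2 × 15200 + 0.2 × 16300 = -380.4 + 3040 + 3260 = 5919.6
p·12200 + (1−p)·(-567) = 5919.6
12767p − 567 = 5919.6
p = (5919.6 + 567) / 12767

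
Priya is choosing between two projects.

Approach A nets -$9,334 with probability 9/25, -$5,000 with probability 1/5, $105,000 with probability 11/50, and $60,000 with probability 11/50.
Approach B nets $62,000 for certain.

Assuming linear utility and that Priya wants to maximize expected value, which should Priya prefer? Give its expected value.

Approach A = 9/25 × (-9334) + 1/5 × (-5000) + 11/50 × 105000 + 11/50 × 60000 = -3360.24 − 1000 + 23100 + 13200 = 31939.76
Approach B: 62000 (certain)

Approach B ($62,000)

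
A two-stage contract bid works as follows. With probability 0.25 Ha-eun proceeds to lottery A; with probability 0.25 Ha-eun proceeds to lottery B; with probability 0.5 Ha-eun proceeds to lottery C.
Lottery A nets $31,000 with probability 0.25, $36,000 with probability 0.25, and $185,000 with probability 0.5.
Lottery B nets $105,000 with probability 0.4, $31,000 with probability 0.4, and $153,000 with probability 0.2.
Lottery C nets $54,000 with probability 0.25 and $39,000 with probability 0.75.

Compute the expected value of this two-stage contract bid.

EV(A) = 0.25 × 31000 + 0.25 × 36000 + 0.5 × 185000 = 7750 + 9000 + 92500 = 109250
EV(B) = 0.4 × 105000 + 0.4 × 31000 + 0.2 × 153000 = 42000 + 12400 + 30600 = 85000
EV(C) = 0.25 × 54000 + 0.75 × 39000 = 13500 + 29250 = 42750
Overall = 0.25 × 109250 + 0.25 × 85000 + 0.5 × 42750 = 27312.5 + 21250 + 21375 = 69937.5

$69,937.50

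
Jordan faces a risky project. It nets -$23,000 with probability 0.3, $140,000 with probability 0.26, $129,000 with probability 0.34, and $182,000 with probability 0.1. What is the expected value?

EV = 0.3 × (-23000) + 0.26 × 140000 + 0.34 × 129000 + 0.1 × 182000 = -6900 + 36400 + 43860 + 18200 = 91560

$91,560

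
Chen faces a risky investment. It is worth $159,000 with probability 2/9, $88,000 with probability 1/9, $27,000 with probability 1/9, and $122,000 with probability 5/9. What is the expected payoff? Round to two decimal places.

EV = 2/9 × 159000 + 1/9 × 88000 + 1/9 × 27000 + 5/9 × 122000 = 35333.3333 + 9777.7778 + 3000 + 67777.7778 = 115888.8889

$115,888.89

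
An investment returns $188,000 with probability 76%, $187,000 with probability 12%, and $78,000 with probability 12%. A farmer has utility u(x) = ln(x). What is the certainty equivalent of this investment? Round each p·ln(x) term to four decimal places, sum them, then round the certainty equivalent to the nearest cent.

E[u] = 0.76·ln(188000) + 0.12·ln(187000) + 0.12·ln(78000) = 9.2296 + 1.4567 + 1.3517 = 12.0380
CE = e^12.0380 ≈ 169058.49

$169,058.49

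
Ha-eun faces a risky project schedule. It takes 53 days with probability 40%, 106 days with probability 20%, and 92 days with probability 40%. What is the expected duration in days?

EV = 0.4 × 53 + 0.2 × 106 + 0.4 × 92 = 21.2 + 21.2 + 36.8 = 79.2

79.2 days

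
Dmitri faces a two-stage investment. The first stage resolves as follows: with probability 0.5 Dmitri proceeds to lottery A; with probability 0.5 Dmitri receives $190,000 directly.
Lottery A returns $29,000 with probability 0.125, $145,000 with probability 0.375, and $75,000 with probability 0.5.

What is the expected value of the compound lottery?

$142,750

EV(A) = 0.125 × 29000 + 0.375 × 145000 + 0.5 × 75000 = 3625 + 54375 + 37500 = 95500
Branch B: 190000 (certain)
Overall = 0.5 × 95500 + 0.5 × 190000 = 47750 + 95000 = 142750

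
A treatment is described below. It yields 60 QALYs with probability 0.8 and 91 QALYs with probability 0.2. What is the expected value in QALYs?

EV = 0.8 × 60 + 0.2 × 91 = 48 + 18.2 = 66.2

66.2 QALYs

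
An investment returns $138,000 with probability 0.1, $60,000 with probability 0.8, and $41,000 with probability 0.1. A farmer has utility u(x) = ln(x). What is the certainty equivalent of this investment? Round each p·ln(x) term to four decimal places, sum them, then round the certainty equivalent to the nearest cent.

E[u] = 0.1·ln(138000) + 0.8·ln(60000) + 0.1·ln(41000) = 1.1835 + 8.8017 + 1.0621 = 11.0473
CE = e^11.0473 ≈ 62774.24

$62,774.24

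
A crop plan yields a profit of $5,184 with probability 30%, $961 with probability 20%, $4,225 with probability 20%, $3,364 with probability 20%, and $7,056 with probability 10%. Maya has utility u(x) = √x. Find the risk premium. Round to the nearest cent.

$274.16

E[u] = 0.3·√5184 + 0.2·√961 + 0.2·√4225 + 0.2·√3364 + 0.1·√7056 = 0.3·72 + 0.2·31 + 0.2·65 + 0.2·58 + 0.1·84 = 60.8
CE = (60.8)² = 3696.64
Risk premium = EV − CE = 3970.8 − 3696.64 = 274.16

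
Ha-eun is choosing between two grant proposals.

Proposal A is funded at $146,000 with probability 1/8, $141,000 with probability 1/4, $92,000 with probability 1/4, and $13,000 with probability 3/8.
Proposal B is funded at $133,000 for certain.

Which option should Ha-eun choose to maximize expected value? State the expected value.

Proposal B ($133,000)

Proposal A = 1/8 × 146000 + 1/4 × 141000 + 1/4 × 92000 + 3/8 × 13000 = 18250 + 35250 + 23000 + 4875 = 81375
Proposal B: 133000 (certain)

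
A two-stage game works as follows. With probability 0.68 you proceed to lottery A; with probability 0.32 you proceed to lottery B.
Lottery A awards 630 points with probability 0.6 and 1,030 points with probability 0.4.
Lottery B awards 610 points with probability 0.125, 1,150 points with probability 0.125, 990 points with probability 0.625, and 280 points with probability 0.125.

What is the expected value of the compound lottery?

EV(A) = 0.6 × 630 + 0.4 × 1030 = 378 + 412 = 790
EV(B) = 0.125 × 610 + 0.125 × 1150 + 0.625 × 990 + 0.125 × 280 = 76.25 + 143.75 + 618.75 + 35 = 873.75
Overall = 0.68 × 790 + 0.32 × 873.75 = 537.2 + 279.6 = 816.8

816.8 points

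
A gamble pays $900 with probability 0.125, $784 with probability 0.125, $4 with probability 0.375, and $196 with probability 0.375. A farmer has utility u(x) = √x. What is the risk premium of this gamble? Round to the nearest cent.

E[u] = 0.125·√900 + 0.125·√784 + 0.375·√4 + 0.375·√196 = 0.125·30 + 0.125·28 + 0.375·2 + 0.375·14 = 13.25
CE = (13.25)² = 175.5625
Risk premium = EV − CE = 285.5 − 175.5625 = 109.9375

$109.94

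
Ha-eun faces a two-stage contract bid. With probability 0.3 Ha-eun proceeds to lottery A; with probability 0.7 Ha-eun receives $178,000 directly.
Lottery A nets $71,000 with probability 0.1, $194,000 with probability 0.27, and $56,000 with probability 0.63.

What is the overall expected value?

$153,028

EV(A) = 0.1 × 71000 + 0.27 × 194000 + 0.63 × 56000 = 7100 + 52380 + 35280 = 94760
Branch B: 178000 (certain)
Overall = 0.3 × 94760 + 0.7 × 178000 = 28428 + 124600 = 153028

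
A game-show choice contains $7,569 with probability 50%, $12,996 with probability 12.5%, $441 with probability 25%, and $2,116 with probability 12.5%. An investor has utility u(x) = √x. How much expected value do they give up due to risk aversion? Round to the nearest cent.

E[u] = 0.5·√7569 + 0.125·√12996 + 0.25·√441 + 0.125·√2116 = 0.5·87 + 0.125·114 + 0.25·21 + 0.125·46 = 68.75
CE = (68.75)² = 4726.5625
Risk premium = EV − CE = 5783.75 − 4726.5625 = 1057.1875

$1,057.19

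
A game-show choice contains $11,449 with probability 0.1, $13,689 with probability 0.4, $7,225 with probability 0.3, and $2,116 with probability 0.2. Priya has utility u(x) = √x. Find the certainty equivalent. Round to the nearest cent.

E[u] = 0.1·√11449 + 0.4·√13689 + 0.3·√7225 + 0.2·√2116 = 0.1·107 + 0.4·117 + 0.3·85 + 0.2·46 = 92.2
CE = (92.2)² = 8500.84

$8,500.84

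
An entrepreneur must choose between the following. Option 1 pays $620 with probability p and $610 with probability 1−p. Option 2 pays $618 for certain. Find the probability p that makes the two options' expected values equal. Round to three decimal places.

p·620 + (1−p)·610 = 618
10p + 610 = 618
p = (618 − 610) / 10

p = 0.800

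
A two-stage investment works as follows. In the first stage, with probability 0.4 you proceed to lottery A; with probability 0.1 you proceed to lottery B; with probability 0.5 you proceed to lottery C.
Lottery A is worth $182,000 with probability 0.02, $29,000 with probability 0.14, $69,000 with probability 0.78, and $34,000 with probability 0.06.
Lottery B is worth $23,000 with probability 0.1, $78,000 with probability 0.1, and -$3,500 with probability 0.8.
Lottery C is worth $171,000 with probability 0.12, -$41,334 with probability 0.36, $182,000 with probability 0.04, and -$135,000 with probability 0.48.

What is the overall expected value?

EV(A) = 0.02 × 182000 + 0.14 × 29000 + 0.78 × 69000 + 0.06 × 34000 = 3640 + 4060 + 53820 + 2040 = 63560
EV(B) = 0.1 × 23000 + 0.1 × 78000 + 0.8 × (-3500) = 2300 + 7800 − 2800 = 7300
EV(C) = 0.12 × 171000 + 0.36 × (-41334) + 0.04 × 182000 + 0.48 × (-135000) = 20520 − 14880.24 + 7280 − 64800 = -51880.24
Overall = 0.4 × 63560 + 0.1 × 7300 + 0.5 × (-51880.24) = 25424 + 730 − 25940.12 = 213.88

$213.88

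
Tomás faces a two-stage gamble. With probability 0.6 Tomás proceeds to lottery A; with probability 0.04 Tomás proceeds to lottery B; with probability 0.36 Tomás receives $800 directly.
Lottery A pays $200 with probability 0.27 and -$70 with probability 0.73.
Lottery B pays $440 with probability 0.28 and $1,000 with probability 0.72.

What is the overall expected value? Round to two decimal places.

$323.47

EV(A) = 0.27 × 200 + 0.73 × (-70) = 54 − 51.1 = 2.9
EV(B) = 0.28 × 440 + 0.72 × 1000 = 123.2 + 720 = 843.2
Branch C: 800 (certain)
Overall = 0.6 × 2.9 + 0.04 × 843.2 + 0.36 × 800 = 1.74 + 33.728 + 288 = 323.468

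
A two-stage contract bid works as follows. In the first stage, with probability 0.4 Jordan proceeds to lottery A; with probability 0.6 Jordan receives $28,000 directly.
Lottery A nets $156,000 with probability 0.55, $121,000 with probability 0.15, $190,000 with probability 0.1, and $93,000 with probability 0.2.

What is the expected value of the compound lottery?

$73,420

EV(A) = 0.55 × 156000 + 0.15 × 121000 + 0.1 × 190000 + 0.2 × 93000 = 85800 + 18150 + 19000 + 18600 = 141550
Branch B: 28000 (certain)
Overall = 0.4 × 141550 + 0.6 × 28000 = 56620 + 16800 = 73420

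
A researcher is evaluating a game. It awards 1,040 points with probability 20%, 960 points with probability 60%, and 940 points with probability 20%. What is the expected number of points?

EV = 0.2 × 1040 + 0.6 × 960 + 0.2 × 940 = 208 + 576 + 188 = 972

972 points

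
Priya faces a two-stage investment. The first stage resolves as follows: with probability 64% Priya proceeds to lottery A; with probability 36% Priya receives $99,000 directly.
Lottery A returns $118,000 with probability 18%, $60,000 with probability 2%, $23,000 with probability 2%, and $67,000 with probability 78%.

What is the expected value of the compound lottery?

EV(A) = 0.18 × 118000 + 0.02 × 60000 + 0.02 × 23000 + 0.78 × 67000 = 21240 + 1200 + 460 + 52260 = 75160
Branch B: 99000 (certain)
Overall = 0.64 × 75160 + 0.36 × 99000 = 48102.4 + 35640 = 83742.4

$83,742.40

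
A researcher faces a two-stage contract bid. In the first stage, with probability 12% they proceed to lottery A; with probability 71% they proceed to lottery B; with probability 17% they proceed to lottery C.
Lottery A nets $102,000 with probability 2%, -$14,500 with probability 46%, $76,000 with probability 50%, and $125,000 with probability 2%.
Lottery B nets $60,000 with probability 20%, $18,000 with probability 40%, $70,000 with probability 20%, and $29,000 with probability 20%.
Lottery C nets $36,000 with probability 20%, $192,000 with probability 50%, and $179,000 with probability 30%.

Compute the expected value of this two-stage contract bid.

EV(A) = 0.02 × 102000 + 0.46 × (-14500) + 0.5 × 76000 + 0.02 × 125000 = 2040 − 6670 + 38000 + 2500 = 35870
EV(B) = 0.2 × 60000 + 0.4 × 18000 + 0.2 × 70000 + 0.2 × 29000 = 12000 + 7200 + 14000 + 5800 = 39000
EV(C) = 0.2 × 36000 + 0.5 × 192000 + 0.3 × 179000 = 7200 + 96000 + 53700 = 156900
Overall = 0.12 × 35870 + 0.71 × 39000 + 0.17 × 156900 = 4304.4 + 27690 + 26673 = 58667.4

$58,667.40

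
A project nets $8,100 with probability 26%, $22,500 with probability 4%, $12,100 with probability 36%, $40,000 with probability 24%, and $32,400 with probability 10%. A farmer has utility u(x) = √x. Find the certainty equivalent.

E[u] = 0.26·√8100 + 0.04·√22500 + 0.36·√12100 + 0.24·√40000 + 0.1·√32400 = 0.26·90 + 0.04·150 + 0.36·110 + 0.24·200 + 0.1·180 = 135
CE = (135)² = 18225

$18,225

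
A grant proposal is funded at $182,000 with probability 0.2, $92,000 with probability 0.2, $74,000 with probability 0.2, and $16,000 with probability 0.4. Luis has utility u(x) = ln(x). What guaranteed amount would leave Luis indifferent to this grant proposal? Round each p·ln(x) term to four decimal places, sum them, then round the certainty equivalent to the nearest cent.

$50,151.31

E[u] = 0.2·ln(182000) + 0.2·ln(92000) + 0.2·ln(74000) + 0.4·ln(16000) = 2.4224 + 2.2859 + 2.2424 + 3.8721 = 10.8228
CE = e^10.8228 ≈ 50151.31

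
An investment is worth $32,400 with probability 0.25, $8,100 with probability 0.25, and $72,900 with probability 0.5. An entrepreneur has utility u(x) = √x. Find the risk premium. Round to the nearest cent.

$5,568.75

E[u] = 0.25·√32400 + 0.25·√8100 + 0.5·√72900 = 0.25·180 + 0.25·90 + 0.5·270 = 202.5
CE = (202.5)² = 41006.25
Risk premium = EV − CE = 46575 − 41006.25 = 5568.75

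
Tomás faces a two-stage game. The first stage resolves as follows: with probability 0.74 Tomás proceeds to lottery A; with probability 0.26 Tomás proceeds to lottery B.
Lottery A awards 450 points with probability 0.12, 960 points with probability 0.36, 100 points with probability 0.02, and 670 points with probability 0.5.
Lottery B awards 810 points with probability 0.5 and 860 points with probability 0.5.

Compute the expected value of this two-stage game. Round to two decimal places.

762.18 points

EV(A) = 0.12 × 450 + 0.36 × 960 + 0.02 × 100 + 0.5 × 670 = 54 + 345.6 + 2 + 335 = 736.6
EV(B) = 0.5 × 810 + 0.5 × 860 = 405 + 430 = 835
Overall = 0.74 × 736.6 + 0.26 × 835 = 545.084 + 217.1 = 762.184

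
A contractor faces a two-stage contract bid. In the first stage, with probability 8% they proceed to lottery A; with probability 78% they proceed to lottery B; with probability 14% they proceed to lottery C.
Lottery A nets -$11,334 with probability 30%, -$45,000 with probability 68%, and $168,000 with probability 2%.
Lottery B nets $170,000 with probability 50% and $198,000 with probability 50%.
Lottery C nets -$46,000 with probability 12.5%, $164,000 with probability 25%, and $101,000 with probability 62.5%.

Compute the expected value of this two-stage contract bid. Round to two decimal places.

EV(A) = 0.3 × (-11334) + 0.68 × (-45000) + 0.02 × 168000 = -3400.2 − 30600 + 3360 = -30640.2
EV(B) = 0.5 × 170000 + 0.5 × 198000 = 85000 + 99000 = 184000
EV(C) = 0.125 × (-46000) + 0.25 × 164000 + 0.625 × 101000 = -5750 + 41000 + 63125 = 98375
Overall = 0.08 × (-30640.2) + 0.78 × 184000 + 0.14 × 98375 = -2451.216 + 143520 + 13772.5 = 154841.284

$154,841.28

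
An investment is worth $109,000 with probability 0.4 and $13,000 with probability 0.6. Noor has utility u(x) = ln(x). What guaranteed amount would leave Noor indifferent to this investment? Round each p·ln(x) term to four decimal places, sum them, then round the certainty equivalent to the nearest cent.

$30,430.48

E[u] = 0.4·ln(109000) + 0.6·ln(13000) = 4.6396 + 5.6836 = 10.3232
CE = e^10.3232 ≈ 30430.48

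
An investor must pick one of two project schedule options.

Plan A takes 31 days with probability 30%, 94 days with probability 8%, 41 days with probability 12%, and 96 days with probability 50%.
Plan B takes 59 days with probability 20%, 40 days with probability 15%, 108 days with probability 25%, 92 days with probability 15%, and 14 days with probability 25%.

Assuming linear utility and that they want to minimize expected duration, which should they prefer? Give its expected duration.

Plan B (62.1 days)

Plan A = 0.3 × 31 + 0.08 × 94 + 0.12 × 41 + 0.5 × 96 = 9.3 + 7.52 + 4.92 + 48 = 69.74
Plan B = 0.2 × 59 + 0.15 × 40 + 0.25 × 108 + 0.15 × 92 + 0.25 × 14 = 11.8 + 6 + 27 + 13.8 + 3.5 = 62.1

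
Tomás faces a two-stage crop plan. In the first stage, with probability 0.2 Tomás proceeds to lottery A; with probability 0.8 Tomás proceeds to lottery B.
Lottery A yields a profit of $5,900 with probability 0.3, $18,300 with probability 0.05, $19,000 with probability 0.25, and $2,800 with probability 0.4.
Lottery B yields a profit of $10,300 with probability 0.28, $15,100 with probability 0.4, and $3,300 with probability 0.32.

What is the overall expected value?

EV(A) = 0.3 × 5900 + 0.05 × 18300 + 0.25 × 19000 + 0.4 × 2800 = 1770 + 915 + 4750 + 1120 = 8555
EV(B) = 0.28 × 10300 + 0.4 × 15100 + 0.32 × 3300 = 2884 + 6040 + 1056 = 9980
Overall = 0.2 × 8555 + 0.8 × 9980 = 1711 + 7984 = 9695

$9,695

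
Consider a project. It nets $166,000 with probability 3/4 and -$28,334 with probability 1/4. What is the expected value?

EV = 3/4 × 166000 + 1/4 × (-28334) = 124500 − 7083.5 = 117416.5

$117,416.50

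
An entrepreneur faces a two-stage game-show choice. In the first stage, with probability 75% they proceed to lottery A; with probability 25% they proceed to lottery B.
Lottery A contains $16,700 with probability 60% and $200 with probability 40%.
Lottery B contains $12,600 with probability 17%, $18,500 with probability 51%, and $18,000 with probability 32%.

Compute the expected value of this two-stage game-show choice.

EV(A) = 0.6 × 16700 + 0.4 × 200 = 10020 + 80 = 10100
EV(B) = 0.17 × 12600 + 0.51 × 18500 + 0.32 × 18000 = 2142 + 9435 + 5760 = 17337
Overall = 0.75 × 10100 + 0.25 × 17337 = 7575 + 4334.25 = 11909.25

$11,909.25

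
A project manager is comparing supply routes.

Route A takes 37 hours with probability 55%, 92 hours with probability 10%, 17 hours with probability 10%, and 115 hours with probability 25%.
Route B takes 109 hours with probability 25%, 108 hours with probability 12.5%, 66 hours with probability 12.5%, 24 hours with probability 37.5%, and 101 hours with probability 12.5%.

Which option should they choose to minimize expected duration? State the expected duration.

Route A (60 hours)

Route A = 0.55 × 37 + 0.1 × 92 + 0.1 × 17 + 0.25 × 115 = 20.35 + 9.2 + 1.7 + 28.75 = 60
Route B = 0.25 × 109 + 0.125 × 108 + 0.125 × 66 + 0.375 × 24 + 0.125 × 101 = 27.25 + 13.5 + 8.25 + 9 + 12.625 = 70.625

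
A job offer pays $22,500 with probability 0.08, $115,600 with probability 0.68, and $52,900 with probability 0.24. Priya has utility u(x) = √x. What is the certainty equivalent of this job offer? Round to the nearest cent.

E[u] = 0.08·√22500 + 0.68·√115600 + 0.24·√52900 = 0.08·150 + 0.68·340 + 0.24·230 = 298.4
CE = (298.4)² = 89042.56

$89,042.56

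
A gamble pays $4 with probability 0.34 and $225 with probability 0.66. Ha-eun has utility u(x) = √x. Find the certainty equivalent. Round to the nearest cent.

$111.94

E[u] = 0.34·√4 + 0.66·√225 = 0.34·2 + 0.66·15 = 10.58
CE = (10.58)² = 111.9364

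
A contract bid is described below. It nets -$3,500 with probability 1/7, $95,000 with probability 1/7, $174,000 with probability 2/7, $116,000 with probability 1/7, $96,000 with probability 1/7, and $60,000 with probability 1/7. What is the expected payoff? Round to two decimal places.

$101,642.86

EV = 1/7 × (-3500) + 1/7 × 95000 + 2/7 × 174000 + 1/7 × 116000 + 1/7 × 96000 + 1/7 × 60000 = -500 + 13571.4286 + 49714.2857 + 16571.4286 + 13714.2857 + 8571.4286 = 101642.8571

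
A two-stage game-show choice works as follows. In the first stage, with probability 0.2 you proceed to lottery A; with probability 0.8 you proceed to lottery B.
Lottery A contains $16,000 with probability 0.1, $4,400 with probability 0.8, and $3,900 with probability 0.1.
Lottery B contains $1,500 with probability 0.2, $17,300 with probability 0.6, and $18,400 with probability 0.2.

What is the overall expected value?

$12,590

EV(A) = 0.1 × 16000 + 0.8 × 4400 + 0.1 × 3900 = 1600 + 3520 + 390 = 5510
EV(B) = 0.2 × 1500 + 0.6 × 17300 + 0.2 × 18400 = 300 + 10380 + 3680 = 14360
Overall = 0.2 × 5510 + 0.8 × 14360 = 1102 + 11488 = 12590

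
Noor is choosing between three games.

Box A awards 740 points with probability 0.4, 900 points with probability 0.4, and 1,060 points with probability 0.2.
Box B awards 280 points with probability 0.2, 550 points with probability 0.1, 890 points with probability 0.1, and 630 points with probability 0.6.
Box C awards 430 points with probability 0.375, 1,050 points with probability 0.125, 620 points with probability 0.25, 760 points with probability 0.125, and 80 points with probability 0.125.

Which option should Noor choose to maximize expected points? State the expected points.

Box A = 0.4 × 740 + 0.4 × 900 + 0.2 × 1060 = 296 + 360 + 212 = 868
Box B = 0.2 × 280 + 0.1 × 550 + 0.1 × 890 + 0.6 × 630 = 56 + 55 + 89 + 378 = 578
Box C = 0.375 × 430 + 0.125 × 1050 + 0.25 × 620 + 0.125 × 760 + 0.125 × 80 = 161.25 + 131.25 + 155 + 95 + 10 = 552.5

Box A (868 points)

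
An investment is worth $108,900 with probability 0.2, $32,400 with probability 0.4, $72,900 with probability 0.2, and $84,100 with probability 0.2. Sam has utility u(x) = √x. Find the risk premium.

$3,640

E[u] = 0.2·√108900 + 0.4·√32400 + 0.2·√72900 + 0.2·√84100 = 0.2·330 + 0.4·180 + 0.2·270 + 0.2·290 = 250
CE = (250)² = 62500
Risk premium = EV − CE = 66140 − 62500 = 3640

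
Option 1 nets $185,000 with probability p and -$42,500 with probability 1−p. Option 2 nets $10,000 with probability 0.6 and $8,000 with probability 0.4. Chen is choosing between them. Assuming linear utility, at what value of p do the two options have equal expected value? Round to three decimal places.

p = 0.227

EV(Option 2) = 0.6 × 10000 + 0.4 × 8000 = 6000 + 3200 = 9200
p·185000 + (1−p)·(-42500) = 9200
227500p − 42500 = 9200
p = (9200 + 42500) / 227500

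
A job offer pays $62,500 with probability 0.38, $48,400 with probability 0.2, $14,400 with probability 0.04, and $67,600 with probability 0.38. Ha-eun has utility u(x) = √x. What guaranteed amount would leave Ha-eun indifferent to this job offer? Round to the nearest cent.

E[u] = 0.38·√62500 + 0.2·√48400 + 0.04·√14400 + 0.38·√67600 = 0.38·250 + 0.2·220 + 0.04·120 + 0.38·260 = 242.6
CE = (242.6)² = 58854.76

$58,854.76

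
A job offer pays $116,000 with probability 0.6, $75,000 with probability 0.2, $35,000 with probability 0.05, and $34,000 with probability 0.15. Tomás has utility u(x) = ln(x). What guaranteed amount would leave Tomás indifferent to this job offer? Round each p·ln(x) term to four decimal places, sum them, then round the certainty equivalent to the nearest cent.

E[u] = 0.6·ln(116000) + 0.2·ln(75000) + 0.05·ln(35000) + 0.15·ln(34000) = 6.9968 + 2.2450 + 0.5232 + 1.5651 = 11.3301
CE = e^11.3301 ≈ 83291.35

$83,291.35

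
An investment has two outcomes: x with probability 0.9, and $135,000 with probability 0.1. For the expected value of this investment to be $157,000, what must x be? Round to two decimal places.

x = $159,444.44

0.9·x + 0.1·135000 = 157000
0.9·x = 157000 − 13500 = 143500
x = 143500 / 0.9 = 159444.4444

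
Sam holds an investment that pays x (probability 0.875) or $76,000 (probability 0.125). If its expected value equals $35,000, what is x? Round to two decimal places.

0.875·x + 0.125·76000 = 35000
0.875·x = 35000 − 9500 = 25500
x = 25500 / 0.875 = 29142.8571

x = $29,142.86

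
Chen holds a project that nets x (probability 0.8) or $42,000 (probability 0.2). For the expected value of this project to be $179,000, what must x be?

x = $213,250

0.8·x + 0.2·42000 = 179000
0.8·x = 179000 − 8400 = 170600
x = 170600 / 0.8 = 213250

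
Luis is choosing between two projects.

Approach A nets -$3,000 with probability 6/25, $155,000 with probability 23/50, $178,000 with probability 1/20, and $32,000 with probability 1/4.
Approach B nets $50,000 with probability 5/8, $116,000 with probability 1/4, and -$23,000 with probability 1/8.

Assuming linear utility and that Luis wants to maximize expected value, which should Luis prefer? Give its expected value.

Approach A = 6/25 × (-3000) + 23/50 × 155000 + 1/20 × 178000 + 1/4 × 32000 = -720 + 71300 + 8900 + 8000 = 87480
Approach B = 5/8 × 50000 + 1/4 × 116000 + 1/8 × (-23000) = 31250 + 29000 − 2875 = 57375

Approach A ($87,480)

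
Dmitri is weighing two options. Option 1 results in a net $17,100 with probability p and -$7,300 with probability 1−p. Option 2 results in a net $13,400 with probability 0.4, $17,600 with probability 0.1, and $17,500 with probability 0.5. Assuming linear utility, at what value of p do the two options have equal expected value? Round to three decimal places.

p = 0.950

EV(Option 2) = 0.4 × 13400 + 0.1 × 17600 + 0.5 × 17500 = 5360 + 1760 + 8750 = 15870
p·17100 + (1−p)·(-7300) = 15870
24400p − 7300 = 15870
p = (15870 + 7300) / 24400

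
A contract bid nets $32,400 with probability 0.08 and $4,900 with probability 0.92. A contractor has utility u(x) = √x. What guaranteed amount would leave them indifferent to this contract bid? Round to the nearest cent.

E[u] = 0.08·√32400 + 0.92·√4900 = 0.08·180 + 0.92·70 = 78.8
CE = (78.8)² = 6209.44

$6,209.44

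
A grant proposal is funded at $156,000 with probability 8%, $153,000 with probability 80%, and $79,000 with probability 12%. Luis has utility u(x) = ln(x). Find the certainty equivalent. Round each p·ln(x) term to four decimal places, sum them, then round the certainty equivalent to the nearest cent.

E[u] = 0.08·ln(156000) + 0.8·ln(153000) + 0.12·ln(79000) = 0.9566 + 9.5506 + 1.3533 = 11.8605
CE = e^11.8605 ≈ 141562.98

$141,562.98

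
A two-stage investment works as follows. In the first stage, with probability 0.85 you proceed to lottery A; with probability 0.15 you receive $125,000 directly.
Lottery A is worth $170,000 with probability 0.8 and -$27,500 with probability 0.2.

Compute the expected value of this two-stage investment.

EV(A) = 0.8 × 170000 + 0.2 × (-27500) = 136000 − 5500 = 130500
Branch B: 125000 (certain)
Overall = 0.85 × 130500 + 0.15 × 125000 = 110925 + 18750 = 129675

$129,675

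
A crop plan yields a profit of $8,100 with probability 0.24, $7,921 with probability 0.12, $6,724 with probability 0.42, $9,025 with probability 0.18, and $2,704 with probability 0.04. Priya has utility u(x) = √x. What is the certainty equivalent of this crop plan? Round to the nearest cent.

$7,378.81

E[u] = 0.24·√8100 + 0.12·√7921 + 0.42·√6724 + 0.18·√9025 + 0.04·√2704 = 0.24·90 + 0.12·89 + 0.42·82 + 0.18·95 + 0.04·52 = 85.9
CE = (85.9)² = 7378.81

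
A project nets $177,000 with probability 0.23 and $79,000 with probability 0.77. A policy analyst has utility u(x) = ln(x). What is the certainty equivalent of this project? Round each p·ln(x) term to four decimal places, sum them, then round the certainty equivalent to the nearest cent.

E[u] = 0.23·ln(177000) + 0.77·ln(79000) = 2.7793 + 8.6834 = 11.4627
CE = e^11.4627 ≈ 95101.50

$95,101.50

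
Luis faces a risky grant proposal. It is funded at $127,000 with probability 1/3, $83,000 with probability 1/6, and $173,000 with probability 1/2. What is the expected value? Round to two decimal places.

$142,666.67

EV = 1/3 × 127000 + 1/6 × 83000 + 1/2 × 173000 = 42333.3333 + 13833.3333 + 86500 = 142666.6667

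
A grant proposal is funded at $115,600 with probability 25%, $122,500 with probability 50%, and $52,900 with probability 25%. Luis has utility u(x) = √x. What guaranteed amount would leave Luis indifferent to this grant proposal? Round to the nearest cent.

$100,806.25

E[u] = 0.25·√115600 + 0.5·√122500 + 0.25·√52900 = 0.25·340 + 0.5·350 + 0.25·230 = 317.5
CE = (317.5)² = 100806.25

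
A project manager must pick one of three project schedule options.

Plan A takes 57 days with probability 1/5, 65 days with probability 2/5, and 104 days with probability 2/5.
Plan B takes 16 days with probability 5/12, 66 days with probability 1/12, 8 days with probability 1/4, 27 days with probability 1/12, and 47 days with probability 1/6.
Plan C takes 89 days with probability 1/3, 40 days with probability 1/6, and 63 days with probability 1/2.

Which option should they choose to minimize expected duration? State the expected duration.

Plan A = 1/5 × 57 + 2/5 × 65 + 2/5 × 104 = 11.4 + 26 + 41.6 = 79
Plan B = 5/12 × 16 + 1/12 × 66 + 1/4 × 8 + 1/12 × 27 + 1/6 × 47 = 6.6667 + 5.5 + 2 + 2.25 + 7.8333 = 24.25
Plan C = 1/3 × 89 + 1/6 × 40 + 1/2 × 63 = 29.6667 + 6.6667 + 31.5 = 67.8333

Plan B (24.25 days)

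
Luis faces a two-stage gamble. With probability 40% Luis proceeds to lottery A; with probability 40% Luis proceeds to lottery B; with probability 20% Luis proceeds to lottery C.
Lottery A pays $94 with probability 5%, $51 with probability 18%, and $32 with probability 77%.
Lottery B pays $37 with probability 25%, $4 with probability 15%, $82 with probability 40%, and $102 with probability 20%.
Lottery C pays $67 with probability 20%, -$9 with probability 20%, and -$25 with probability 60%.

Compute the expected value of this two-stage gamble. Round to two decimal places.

$39.95

EV(A) = 0.05 × 94 + 0.18 × 51 + 0.77 × 32 = 4.7 + 9.18 + 24.64 = 38.52
EV(B) = 0.25 × 37 + 0.15 × 4 + 0.4 × 82 + 0.2 × 102 = 9.25 + 0.6 + 32.8 + 20.4 = 63.05
EV(C) = 0.2 × 67 + 0.2 × (-9) + 0.6 × (-25) = 13.4 − 1.8 − 15 = -3.4
Overall = 0.4 × 38.52 + 0.4 × 63.05 + 0.2 × (-3.4) = 15.408 + 25.22 − 0.68 = 39.948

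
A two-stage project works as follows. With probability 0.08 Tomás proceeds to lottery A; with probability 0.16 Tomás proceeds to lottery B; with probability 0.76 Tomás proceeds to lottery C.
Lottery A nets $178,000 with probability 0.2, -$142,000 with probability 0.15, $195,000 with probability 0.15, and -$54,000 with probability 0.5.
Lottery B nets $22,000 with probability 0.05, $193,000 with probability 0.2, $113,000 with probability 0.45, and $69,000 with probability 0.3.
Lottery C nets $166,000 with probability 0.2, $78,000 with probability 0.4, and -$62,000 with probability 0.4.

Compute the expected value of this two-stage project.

$49,220

EV(A) = 0.2 × 178000 + 0.15 × (-142000) + 0.15 × 195000 + 0.5 × (-54000) = 35600 − 21300 + 29250 − 27000 = 16550
EV(B) = 0.05 × 22000 + 0.2 × 193000 + 0.45 × 113000 + 0.3 × 69000 = 1100 + 38600 + 50850 + 20700 = 111250
EV(C) = 0.2 × 166000 + 0.4 × 78000 + 0.4 × (-62000) = 33200 + 31200 − 24800 = 39600
Overall = 0.08 × 16550 + 0.16 × 111250 + 0.76 × 39600 = 1324 + 17800 + 30096 = 49220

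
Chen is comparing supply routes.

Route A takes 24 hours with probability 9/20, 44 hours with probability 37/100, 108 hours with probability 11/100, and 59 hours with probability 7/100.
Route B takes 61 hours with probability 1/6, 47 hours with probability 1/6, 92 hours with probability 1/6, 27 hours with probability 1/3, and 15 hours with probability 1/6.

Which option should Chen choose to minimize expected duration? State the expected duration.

Route A = 9/20 × 24 + 37/100 × 44 + 11/100 × 108 + 7/100 × 59 = 10.8 + 16.28 + 11.88 + 4.13 = 43.09
Route B = 1/6 × 61 + 1/6 × 47 + 1/6 × 92 + 1/3 × 27 + 1/6 × 15 = 10.1667 + 7.8333 + 15.3333 + 9 + 2.5 = 44.8333

Route A (43.09 hours)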